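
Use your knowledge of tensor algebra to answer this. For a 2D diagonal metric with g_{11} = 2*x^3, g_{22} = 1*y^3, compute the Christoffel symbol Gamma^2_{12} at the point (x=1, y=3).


For a diagonal metric, Gamma^k_{ij} = (1/2) g^{kk} (dg_{ik}/dx_j + dg_{jk}/dx_i - dg_{ij}/dx_k).
The metric is diagonal, so g_{ab} = 0 for a != b.
At the given point: g_{11} = 2, g_{22} = 27
g^{22} = 1/27
dg_{12}/dx_2 = 0 (off-diagonal)
dg_{22}/dx_1 = dg_{22}/dx_1 = 0
dg_{12}/dx_2 = 0 (off-diagonal)
Numerator = 0 + 0 - 0 = 0
Gamma^2_{12} = 0 / (2 * 27) = 0

0


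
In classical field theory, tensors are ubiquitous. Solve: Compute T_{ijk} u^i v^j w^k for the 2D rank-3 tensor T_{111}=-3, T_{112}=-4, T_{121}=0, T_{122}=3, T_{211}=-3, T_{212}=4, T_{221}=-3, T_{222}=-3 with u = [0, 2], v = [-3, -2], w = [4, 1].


S = sum over i,j,k of T_{ijk} u_i v_j w_k. Expanding all 8 terms:
T_{111}*u_1*v_1*w_1 = -3*0*-3*4 = 0  (running total: 0)
T_{112}*u_1*v_1*w_2 = -4*0*-3*1 = 0  (running total: 0)
T_{121}*u_1*v_2*w_1 = 0*0*-2*4 = 0  (running total: 0)
T_{122}*u_1*v_2*w_2 = 3*0*-2*1 = 0  (running total: 0)
T_{211}*u_2*v_1*w_1 = -3*2*-3*4 = 72  (running total: 72)
T_{212}*u_2*v_1*w_2 = 4*2*-3*1 = -24  (running total: 48)
T_{221}*u_2*v_2*w_1 = -3*2*-2*4 = 48  (running total: 96)
T_{222}*u_2*v_2*w_2 = -3*2*-2*1 = 12  (running total: 108)
S = 108

108


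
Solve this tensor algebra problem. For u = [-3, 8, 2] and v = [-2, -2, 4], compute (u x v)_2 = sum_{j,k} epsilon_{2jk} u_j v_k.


(u x v)_2 = sum_{j,k} epsilon_{2jk} u_j v_k. Only permutations of (1,2,3) contribute; the two non-zero terms are:
eps_{213} u_1 v_3 = -1 * -3 * 4 = 12
eps_{231} u_3 v_1 = 1 * 2 * -2 = -4
(u x v)_2 = 8

8


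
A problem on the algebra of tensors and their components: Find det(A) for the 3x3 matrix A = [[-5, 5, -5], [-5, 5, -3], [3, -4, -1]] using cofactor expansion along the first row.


Expanding along the first row, det(A) = a11*M_11 - a12*M_12 + a13*M_13, where M_1j is the (1,j) minor.
Minor M_11 = 5*-1 - -3*-4 = -17
Minor M_12 = -5*-1 - -3*3 = 14
Minor M_13 = -5*-4 - 5*3 = 5
det = -5*(-17) - 5*(14) + -5*(5)
    = 85 - 70 + -25
    = -10

-10


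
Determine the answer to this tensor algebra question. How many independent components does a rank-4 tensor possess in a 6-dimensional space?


The number of components of a rank-r tensor in d dimensions is d^r.
Here d = 6 and r = 4.
6^4 = 1296

1296


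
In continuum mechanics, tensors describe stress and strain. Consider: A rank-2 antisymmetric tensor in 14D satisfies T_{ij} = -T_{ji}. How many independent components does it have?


An antisymmetric rank-2 tensor satisfies A_{ij} = -A_{ji}, so diagonal entries are zero.
The independent components are the upper-triangular entries: C(n, 2) = n(n-1)/2.
n = 14
C(14, 2) = 14 * 13 / 2 = 182 / 2 = 91

91


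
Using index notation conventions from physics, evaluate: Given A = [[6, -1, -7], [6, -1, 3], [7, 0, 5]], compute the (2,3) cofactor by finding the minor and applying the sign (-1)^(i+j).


To find cofactor C_{23}, delete row 2 and column 3.
The resulting 2x2 submatrix is: [[6, -1], [7, 0]]
Minor M_{23} = 6*0 - -1*7
  = 0 - -7 = 7
Sign = (-1)^(2+3) = (-1)^5 = -1
Cofactor C_{23} = -1 * 7 = -7

-7


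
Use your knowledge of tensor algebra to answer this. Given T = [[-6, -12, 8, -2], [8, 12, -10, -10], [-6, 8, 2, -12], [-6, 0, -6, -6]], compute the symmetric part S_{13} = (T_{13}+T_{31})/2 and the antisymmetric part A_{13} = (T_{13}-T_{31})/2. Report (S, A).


T_{13} = 8
T_{31} = -6
S_{13} = (8 + -6)/2 = 2/2 = 1
A_{13} = (8 - -6)/2 = 14/2 = 7
Check: S + A = 1 + 7 = 8 = T_{13}.

(1, 7)


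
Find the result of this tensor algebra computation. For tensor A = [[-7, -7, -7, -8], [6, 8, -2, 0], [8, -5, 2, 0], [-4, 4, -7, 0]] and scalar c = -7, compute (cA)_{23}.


Scalar multiplication: (cA)_{ij} = c * A_{ij}.
c = -7
A_{23} = -2
(cA)_{23} = -7 * -2 = 14

14


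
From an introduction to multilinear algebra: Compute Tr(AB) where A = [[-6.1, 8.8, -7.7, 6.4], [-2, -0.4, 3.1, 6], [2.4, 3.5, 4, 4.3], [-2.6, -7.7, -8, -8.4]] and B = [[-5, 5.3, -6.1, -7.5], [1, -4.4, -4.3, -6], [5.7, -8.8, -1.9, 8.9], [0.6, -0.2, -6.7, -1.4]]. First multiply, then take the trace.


Tr(AB) = sum_i (AB)_{ii} where (AB)_{ii} = sum_k A_{ik} B_{ki}.
(AB)_{11} = -6.1*-5 + 8.8*1 + -7.7*5.7 + 6.4*0.6 = -0.75
(AB)_{22} = -2*5.3 + -0.4*-4.4 + 3.1*-8.8 + 6*-0.2 = -37.32
(AB)_{33} = 2.4*-6.1 + 3.5*-4.3 + 4*-1.9 + 4.3*-6.7 = -66.1
(AB)_{44} = -2.6*-7.5 + -7.7*-6 + -8*8.9 + -8.4*-1.4 = 6.26
Tr(AB) = -0.75 + -37.32 + -66.1 + 6.26 = -97.91

-97.91


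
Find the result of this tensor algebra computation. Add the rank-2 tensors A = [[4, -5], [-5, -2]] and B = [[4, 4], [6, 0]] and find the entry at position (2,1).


Tensor addition is component-wise: (A + B)_{ij} = A_{ij} + B_{ij}.
A_{21} = -5
B_{21} = 6
(A + B)_{21} = -5 + 6 = 1

1


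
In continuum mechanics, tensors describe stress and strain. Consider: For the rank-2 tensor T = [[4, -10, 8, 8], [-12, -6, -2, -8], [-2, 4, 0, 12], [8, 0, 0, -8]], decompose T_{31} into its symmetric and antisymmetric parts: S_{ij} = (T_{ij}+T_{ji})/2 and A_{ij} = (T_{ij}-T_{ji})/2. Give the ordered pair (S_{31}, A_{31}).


T_{31} = -2
T_{13} = 8
S_{31} = (-2 + 8)/2 = 6/2 = 3
A_{31} = (-2 - 8)/2 = -10/2 = -5
Check: S + A = 3 + -5 = -2 = T_{31}.

(3, -5)


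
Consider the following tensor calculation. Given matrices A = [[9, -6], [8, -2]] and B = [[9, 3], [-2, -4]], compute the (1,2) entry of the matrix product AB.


(AB)_{ij} = sum_k A_{ik} B_{kj}.
For i=1, j=2:
A_{11} * B_{12} = 9 * 3 = 27
A_{12} * B_{22} = -6 * -4 = 24
Sum = 27 + 24 = 51

51


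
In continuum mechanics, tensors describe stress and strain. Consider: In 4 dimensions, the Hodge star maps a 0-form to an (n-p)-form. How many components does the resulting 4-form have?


The Hodge dual of a p-form on an n-dimensional manifold is an (n-p)-form.
n = 4, p = 0, so dual degree = 4 - 0 = 4
The number of components is C(n, n-p) = C(4, 4) = 1

1


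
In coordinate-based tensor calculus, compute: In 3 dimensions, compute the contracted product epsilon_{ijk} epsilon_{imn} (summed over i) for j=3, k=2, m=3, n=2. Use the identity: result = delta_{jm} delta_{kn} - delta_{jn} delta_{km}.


Using the identity: epsilon_{ijk} epsilon_{imn} = delta_{jm} delta_{kn} - delta_{jn} delta_{km}.
delta_{33} = 1
delta_{22} = 1
delta_{32} = 0
delta_{23} = 0
Result = 1 * 1 - 0 * 0 = 1 - 0 = 1

1


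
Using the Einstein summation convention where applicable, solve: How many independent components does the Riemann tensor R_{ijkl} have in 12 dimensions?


The Riemann tensor in d dimensions has d^2(d^2 - 1)/12 independent components.
d = 12, so d^2 = 144
d^2 - 1 = 143
d^2(d^2 - 1) = 144 * 143 = 20592
Divide by 12: 20592 / 12 = 1716

1716


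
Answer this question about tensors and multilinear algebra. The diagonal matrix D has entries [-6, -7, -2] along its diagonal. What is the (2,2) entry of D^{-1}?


For a diagonal matrix, the inverse has entries (D^{-1})_{ii} = 1/d_{ii}.
The diagonal entries are: d_{11} = -6, d_{22} = -7, d_{33} = -2
We need (D^{-1})_{22} = 1/d_{22} = 1/-7 = -1/7

-1/7


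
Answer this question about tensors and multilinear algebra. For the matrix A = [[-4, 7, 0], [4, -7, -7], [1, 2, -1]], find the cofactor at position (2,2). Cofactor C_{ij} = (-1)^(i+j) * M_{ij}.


To find cofactor C_{22}, delete row 2 and column 2.
The resulting 2x2 submatrix is: [[-4, 0], [1, -1]]
Minor M_{22} = -4*-1 - 0*1
  = 4 - 0 = 4
Sign = (-1)^(2+2) = (-1)^4 = 1
Cofactor C_{22} = 1 * 4 = 4

4


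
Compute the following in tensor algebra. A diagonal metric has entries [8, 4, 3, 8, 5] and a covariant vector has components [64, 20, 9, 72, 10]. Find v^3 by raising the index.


To raise an index with a diagonal metric: v^i = v_i / g_{ii}.
For index 3: v_3 = 9, g_{33} = 3
v^3 = 9 / 3 = 3

3


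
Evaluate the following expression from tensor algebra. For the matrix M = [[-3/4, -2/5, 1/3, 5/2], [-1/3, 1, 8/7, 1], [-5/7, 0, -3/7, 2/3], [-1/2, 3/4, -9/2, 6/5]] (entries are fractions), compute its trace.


The trace is the sum of diagonal entries.
Diagonal: M[1,1] = -3/4, M[2,2] = 1, M[3,3] = -3/7, M[4,4] = 6/5
Tr(M) = -3/4 + 1 + -3/7 + 6/5
Computing step by step:
After adding M[1,1]: -3/4
After adding M[2,2]: 1/4
After adding M[3,3]: -5/28
After adding M[4,4]: 143/140
Tr(M) = 143/140

143/140


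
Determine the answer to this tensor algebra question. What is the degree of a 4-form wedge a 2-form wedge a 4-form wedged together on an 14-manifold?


The degree of a wedge product is the sum of the degrees of the individual forms.
Degrees: 4, 2, 4
Total degree = 4 + 2 + 4 = 10

10


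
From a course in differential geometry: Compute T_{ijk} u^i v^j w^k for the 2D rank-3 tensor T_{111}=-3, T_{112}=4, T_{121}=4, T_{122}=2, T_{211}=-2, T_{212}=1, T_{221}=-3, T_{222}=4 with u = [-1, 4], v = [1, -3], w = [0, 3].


S = sum over i,j,k of T_{ijk} u_i v_j w_k. Expanding all 8 terms:
T_{111}*u_1*v_1*w_1 = -3*-1*1*0 = 0  (running total: 0)
T_{112}*u_1*v_1*w_2 = 4*-1*1*3 = -12  (running total: -12)
T_{121}*u_1*v_2*w_1 = 4*-1*-3*0 = 0  (running total: -12)
T_{122}*u_1*v_2*w_2 = 2*-1*-3*3 = 18  (running total: 6)
T_{211}*u_2*v_1*w_1 = -2*4*1*0 = 0  (running total: 6)
T_{212}*u_2*v_1*w_2 = 1*4*1*3 = 12  (running total: 18)
T_{221}*u_2*v_2*w_1 = -3*4*-3*0 = 0  (running total: 18)
T_{222}*u_2*v_2*w_2 = 4*4*-3*3 = -144  (running total: -126)
S = -126

-126


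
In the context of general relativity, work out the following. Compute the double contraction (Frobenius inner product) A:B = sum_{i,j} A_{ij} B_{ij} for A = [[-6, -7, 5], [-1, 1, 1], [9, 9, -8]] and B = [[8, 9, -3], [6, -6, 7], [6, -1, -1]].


A:B = sum over all i,j of A_{ij} * B_{ij}.
Row 1: -6*8=-48, -7*9=-63, 5*-3=-15 => row sum = -126
Row 2: -1*6=-6, 1*-6=-6, 1*7=7 => row sum = -5
Row 3: 9*6=54, 9*-1=-9, -8*-1=8 => row sum = 53
Total = -126 + -5 + 53 = -78

-78


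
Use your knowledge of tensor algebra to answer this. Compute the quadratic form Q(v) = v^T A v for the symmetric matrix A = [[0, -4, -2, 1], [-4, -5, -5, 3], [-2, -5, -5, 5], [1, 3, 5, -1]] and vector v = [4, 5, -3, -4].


First compute Av:
(Av)_1 = 0*4 + -4*5 + -2*-3 + 1*-4 = -18
(Av)_2 = -4*4 + -5*5 + -5*-3 + 3*-4 = -38
(Av)_3 = -2*4 + -5*5 + -5*-3 + 5*-4 = -38
(Av)_4 = 1*4 + 3*5 + 5*-3 + -1*-4 = 8
Av = [-18, -38, -38, 8]
Then v^T (Av) = 4*-18 + 5*-38 + -3*-38 + -4*8
= -72 + -190 + 114 + -32 = -180

-180


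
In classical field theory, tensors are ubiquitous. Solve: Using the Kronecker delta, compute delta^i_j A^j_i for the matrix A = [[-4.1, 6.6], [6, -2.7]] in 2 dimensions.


The contraction (trace) of a rank-2 tensor is the sum of its diagonal elements.
Diagonal entries: A[1,1] = -4.1, A[2,2] = -2.7
Tr(A) = -4.1 + -2.7 = -6.8

-6.8


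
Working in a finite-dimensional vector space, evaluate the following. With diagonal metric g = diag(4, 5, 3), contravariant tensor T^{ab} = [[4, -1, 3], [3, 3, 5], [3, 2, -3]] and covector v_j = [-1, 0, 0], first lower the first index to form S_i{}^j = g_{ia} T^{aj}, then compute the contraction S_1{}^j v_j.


Step 1: lower the first index. For a diagonal metric, g_{ia} T^{aj} = g_{ii} T^{ij} (no sum on i).
g_{11} = 4
S_1{}^1 = 4 * T^{11} = 4 * 4 = 16
S_1{}^2 = 4 * T^{12} = 4 * -1 = -4
S_1{}^3 = 4 * T^{13} = 4 * 3 = 12
Step 2: contract S_1{}^j with v_j.
S_1{}^1 * v_1 = 16 * -1 = -16
S_1{}^2 * v_2 = -4 * 0 = 0
S_1{}^3 * v_3 = 12 * 0 = 0
Result = -16 + 0 + 0 = -16

-16


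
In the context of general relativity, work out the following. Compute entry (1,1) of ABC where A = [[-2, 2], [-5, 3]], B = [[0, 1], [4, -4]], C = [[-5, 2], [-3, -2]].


(ABC)_{11} = sum_m (AB)_{1m} C_{m1}. First compute row 1 of AB.
(AB)_{11} = -2*0 + 2*4 = 8
(AB)_{12} = -2*1 + 2*-4 = -10
Now contract with column 1 of C:
(AB)_{11} * C_{11} = 8 * -5 = -40
(AB)_{12} * C_{21} = -10 * -3 = 30
(ABC)_{11} = -40 + 30 = -10

-10


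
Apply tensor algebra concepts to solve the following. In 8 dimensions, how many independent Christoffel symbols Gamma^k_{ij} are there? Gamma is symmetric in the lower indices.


Christoffel symbols Gamma^k_{ij} are symmetric in i,j, so there are d * d(d+1)/2 independent symbols.
d = 8
d(d+1)/2 = 8 * 9 / 2 = 36
Total = 8 * 36 = 288

288


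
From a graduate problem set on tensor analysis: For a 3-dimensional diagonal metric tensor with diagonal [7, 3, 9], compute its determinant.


For a diagonal metric, the determinant is the product of diagonal entries.
Diagonal entries: 7, 3, 9
det(g) = 7 * 3 * 9 = 189

189


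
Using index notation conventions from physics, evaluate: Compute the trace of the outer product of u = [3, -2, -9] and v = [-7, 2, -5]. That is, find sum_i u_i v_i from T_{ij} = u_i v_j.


The outer product gives T_{ij} = u_i v_j.
The trace (contraction) is Tr(T) = sum_i T_{ii} = sum_i u_i v_i.
Diagonal entries:
T_{11} = u_1 * v_1 = 3 * -7 = -21
T_{22} = u_2 * v_2 = -2 * 2 = -4
T_{33} = u_3 * v_3 = -9 * -5 = 45
Tr(T) = -21 + -4 + 45 = 20

20


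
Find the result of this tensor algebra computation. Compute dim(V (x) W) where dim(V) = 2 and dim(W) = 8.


The dimension of a tensor product is the product of dimensions.
dim(V) = 2, dim(W) = 8
dim(V (x) W) = 2 * 8 = 16

16


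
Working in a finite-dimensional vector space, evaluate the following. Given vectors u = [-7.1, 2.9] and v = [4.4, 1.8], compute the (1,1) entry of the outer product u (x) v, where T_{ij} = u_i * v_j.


The outer product entry T_{ij} = u_i * v_j.
We need i=1, j=1.
u_1 = -7.1, v_1 = 4.4
T_{1,1} = -7.1 * 4.4 = -31.24

-31.24


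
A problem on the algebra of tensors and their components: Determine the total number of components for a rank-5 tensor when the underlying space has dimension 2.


The number of components of a rank-r tensor in d dimensions is d^r.
Here d = 2 and r = 5.
2^5 = 32

32


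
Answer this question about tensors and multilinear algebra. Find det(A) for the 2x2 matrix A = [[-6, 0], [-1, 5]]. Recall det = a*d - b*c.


For a 2x2 matrix [[a, b], [c, d]], det = a*d - b*c.
a = -6, b = 0, c = -1, d = 5
a*d = -6 * 5 = -30
b*c = 0 * -1 = 0
det = -30 - 0 = -30

-30


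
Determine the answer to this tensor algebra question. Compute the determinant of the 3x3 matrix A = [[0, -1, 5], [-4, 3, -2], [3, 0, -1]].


Expanding along the first row, det(A) = a11*M_11 - a12*M_12 + a13*M_13, where M_1j is the (1,j) minor.
Minor M_11 = 3*-1 - -2*0 = -3
Minor M_12 = -4*-1 - -2*3 = 10
Minor M_13 = -4*0 - 3*3 = -9
det = 0*(-3) - -1*(10) + 5*(-9)
    = 0 - -10 + -45
    = -35

-35


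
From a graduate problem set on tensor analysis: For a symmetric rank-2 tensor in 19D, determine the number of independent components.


A symmetric rank-2 tensor in d dimensions has d(d+1)/2 independent components.
d = 19
d(d+1)/2 = 19 * 20 / 2 = 380 / 2 = 190

190


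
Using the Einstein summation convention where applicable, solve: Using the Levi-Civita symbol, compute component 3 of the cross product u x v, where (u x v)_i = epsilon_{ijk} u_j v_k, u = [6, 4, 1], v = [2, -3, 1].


(u x v)_3 = sum_{j,k} epsilon_{3jk} u_j v_k. Only permutations of (1,2,3) contribute; the two non-zero terms are:
eps_{312} u_1 v_2 = 1 * 6 * -3 = -18
eps_{321} u_2 v_1 = -1 * 4 * 2 = -8
(u x v)_3 = -26

-26


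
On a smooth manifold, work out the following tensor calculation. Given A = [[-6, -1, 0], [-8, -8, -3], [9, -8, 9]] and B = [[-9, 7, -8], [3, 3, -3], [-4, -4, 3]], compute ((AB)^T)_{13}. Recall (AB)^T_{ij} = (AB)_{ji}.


(AB)^T_{ij} = (AB)_{ji} = sum_k A_{jk} B_{ki}.
For i=1, j=3 we need (AB)_{31}:
A_{31} * B_{11} = 9 * -9 = -81
A_{32} * B_{21} = -8 * 3 = -24
A_{33} * B_{31} = 9 * -4 = -36
Sum = -81 + -24 + -36 = -141

-141


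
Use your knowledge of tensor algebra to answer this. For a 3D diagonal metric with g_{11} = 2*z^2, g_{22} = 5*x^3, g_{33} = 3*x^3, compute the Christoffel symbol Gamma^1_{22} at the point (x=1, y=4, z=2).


For a diagonal metric, Gamma^k_{ij} = (1/2) g^{kk} (dg_{ik}/dx_j + dg_{jk}/dx_i - dg_{ij}/dx_k).
The metric is diagonal, so g_{ab} = 0 for a != b.
At the given point: g_{11} = 8, g_{22} = 5, g_{33} = 3
g^{11} = 1/8
dg_{21}/dx_2 = 0 (off-diagonal)
dg_{21}/dx_2 = 0 (off-diagonal)
dg_{22}/dx_1 = dg_{22}/dx_1 = 15
Numerator = 0 + 0 - 15 = -15
Gamma^1_{22} = -15 / (2 * 8) = -15/16

-15/16


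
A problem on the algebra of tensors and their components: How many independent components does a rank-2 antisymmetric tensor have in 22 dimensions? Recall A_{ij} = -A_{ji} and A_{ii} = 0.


An antisymmetric rank-2 tensor satisfies A_{ij} = -A_{ji}, so diagonal entries are zero.
The independent components are the upper-triangular entries: C(n, 2) = n(n-1)/2.
n = 22
C(22, 2) = 22 * 21 / 2 = 462 / 2 = 231

231


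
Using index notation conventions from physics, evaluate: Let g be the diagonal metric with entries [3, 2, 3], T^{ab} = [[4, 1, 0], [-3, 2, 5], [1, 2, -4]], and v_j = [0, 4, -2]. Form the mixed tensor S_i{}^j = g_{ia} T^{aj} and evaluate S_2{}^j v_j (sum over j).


Step 1: lower the first index. For a diagonal metric, g_{ia} T^{aj} = g_{ii} T^{ij} (no sum on i).
g_{22} = 2
S_2{}^1 = 2 * T^{21} = 2 * -3 = -6
S_2{}^2 = 2 * T^{22} = 2 * 2 = 4
S_2{}^3 = 2 * T^{23} = 2 * 5 = 10
Step 2: contract S_2{}^j with v_j.
S_2{}^1 * v_1 = -6 * 0 = 0
S_2{}^2 * v_2 = 4 * 4 = 16
S_2{}^3 * v_3 = 10 * -2 = -20
Result = 0 + 16 + -20 = -4

-4


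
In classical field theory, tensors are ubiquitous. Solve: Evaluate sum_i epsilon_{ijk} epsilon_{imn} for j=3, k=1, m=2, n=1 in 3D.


Using the identity: epsilon_{ijk} epsilon_{imn} = delta_{jm} delta_{kn} - delta_{jn} delta_{km}.
delta_{32} = 0
delta_{11} = 1
delta_{31} = 0
delta_{12} = 0
Result = 0 * 1 - 0 * 0 = 0 - 0 = 0

0


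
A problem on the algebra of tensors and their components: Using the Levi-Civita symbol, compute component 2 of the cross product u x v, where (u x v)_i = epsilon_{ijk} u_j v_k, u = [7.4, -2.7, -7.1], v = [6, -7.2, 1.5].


(u x v)_2 = sum_{j,k} epsilon_{2jk} u_j v_k. Only permutations of (1,2,3) contribute; the two non-zero terms are:
eps_{213} u_1 v_3 = -1 * 7.4 * 1.5 = -11.1
eps_{231} u_3 v_1 = 1 * -7.1 * 6 = -42.6
(u x v)_2 = -53.7

-53.7


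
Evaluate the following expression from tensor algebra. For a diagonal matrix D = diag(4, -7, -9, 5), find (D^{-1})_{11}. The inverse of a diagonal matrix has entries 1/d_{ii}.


For a diagonal matrix, the inverse has entries (D^{-1})_{ii} = 1/d_{ii}.
The diagonal entries are: d_{11} = 4, d_{22} = -7, d_{33} = -9, d_{44} = 5
We need (D^{-1})_{11} = 1/d_{11} = 1/4 = 1/4

1/4


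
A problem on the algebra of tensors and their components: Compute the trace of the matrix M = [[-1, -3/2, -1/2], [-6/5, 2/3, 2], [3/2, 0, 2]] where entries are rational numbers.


The trace is the sum of diagonal entries.
Diagonal: M[1,1] = -1, M[2,2] = 2/3, M[3,3] = 2
Tr(M) = -1 + 2/3 + 2
Computing step by step:
After adding M[1,1]: -1
After adding M[2,2]: -1/3
After adding M[3,3]: 5/3
Tr(M) = 5/3

5/3


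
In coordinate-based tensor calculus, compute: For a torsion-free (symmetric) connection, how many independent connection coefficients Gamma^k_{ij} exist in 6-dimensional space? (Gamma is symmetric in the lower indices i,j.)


Christoffel symbols Gamma^k_{ij} are symmetric in i,j, so there are d * d(d+1)/2 independent symbols.
d = 6
d(d+1)/2 = 6 * 7 / 2 = 21
Total = 6 * 21 = 126

126


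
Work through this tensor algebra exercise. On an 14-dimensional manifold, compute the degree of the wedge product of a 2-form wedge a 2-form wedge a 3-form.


The degree of a wedge product is the sum of the degrees of the individual forms.
Degrees: 2, 2, 3
Total degree = 2 + 2 + 3 = 7

7


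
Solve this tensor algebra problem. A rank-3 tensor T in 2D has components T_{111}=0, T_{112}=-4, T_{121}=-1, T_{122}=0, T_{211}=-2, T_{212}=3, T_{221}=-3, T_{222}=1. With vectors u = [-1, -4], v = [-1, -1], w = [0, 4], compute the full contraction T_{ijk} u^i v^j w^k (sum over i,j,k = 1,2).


S = sum over i,j,k of T_{ijk} u_i v_j w_k. Expanding all 8 terms:
T_{111}*u_1*v_1*w_1 = 0*-1*-1*0 = 0  (running total: 0)
T_{112}*u_1*v_1*w_2 = -4*-1*-1*4 = -16  (running total: -16)
T_{121}*u_1*v_2*w_1 = -1*-1*-1*0 = 0  (running total: -16)
T_{122}*u_1*v_2*w_2 = 0*-1*-1*4 = 0  (running total: -16)
T_{211}*u_2*v_1*w_1 = -2*-4*-1*0 = 0  (running total: -16)
T_{212}*u_2*v_1*w_2 = 3*-4*-1*4 = 48  (running total: 32)
T_{221}*u_2*v_2*w_1 = -3*-4*-1*0 = 0  (running total: 32)
T_{222}*u_2*v_2*w_2 = 1*-4*-1*4 = 16  (running total: 48)
S = 48

48


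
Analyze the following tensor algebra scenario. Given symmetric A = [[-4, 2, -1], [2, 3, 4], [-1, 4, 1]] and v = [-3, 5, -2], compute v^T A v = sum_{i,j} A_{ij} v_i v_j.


First compute Av:
(Av)_1 = -4*-3 + 2*5 + -1*-2 = 24
(Av)_2 = 2*-3 + 3*5 + 4*-2 = 1
(Av)_3 = -1*-3 + 4*5 + 1*-2 = 21
Av = [24, 1, 21]
Then v^T (Av) = -3*24 + 5*1 + -2*21
= -72 + 5 + -42 = -109

-109


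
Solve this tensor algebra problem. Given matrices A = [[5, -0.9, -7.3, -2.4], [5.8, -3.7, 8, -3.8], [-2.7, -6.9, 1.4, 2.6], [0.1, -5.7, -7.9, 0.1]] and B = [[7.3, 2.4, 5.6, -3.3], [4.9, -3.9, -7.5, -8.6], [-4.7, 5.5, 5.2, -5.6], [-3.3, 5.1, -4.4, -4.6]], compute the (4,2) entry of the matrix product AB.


(AB)_{ij} = sum_k A_{ik} B_{kj}.
For i=4, j=2:
A_{41} * B_{12} = 0.1 * 2.4 = 0.24
A_{42} * B_{22} = -5.7 * -3.9 = 22.23
A_{43} * B_{32} = -7.9 * 5.5 = -43.45
A_{44} * B_{42} = 0.1 * 5.1 = 0.51
Sum = 0.24 + 22.23 + -43.45 + 0.51 = -20.47

-20.47


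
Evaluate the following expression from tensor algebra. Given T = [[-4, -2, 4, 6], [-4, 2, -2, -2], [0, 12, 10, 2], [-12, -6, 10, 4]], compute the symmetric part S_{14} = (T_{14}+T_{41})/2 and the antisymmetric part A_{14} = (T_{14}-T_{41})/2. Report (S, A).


T_{14} = 6
T_{41} = -12
S_{14} = (6 + -12)/2 = -6/2 = -3
A_{14} = (6 - -12)/2 = 18/2 = 9
Check: S + A = -3 + 9 = 6 = T_{14}.

(-3, 9)


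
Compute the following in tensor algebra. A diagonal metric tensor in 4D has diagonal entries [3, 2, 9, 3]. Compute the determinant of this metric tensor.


For a diagonal metric, the determinant is the product of diagonal entries.
Diagonal entries: 3, 2, 9, 3
det(g) = 3 * 2 * 9 * 3 = 162

162


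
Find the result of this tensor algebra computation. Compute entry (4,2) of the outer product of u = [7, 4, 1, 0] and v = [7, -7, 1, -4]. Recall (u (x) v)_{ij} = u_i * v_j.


The outer product entry T_{ij} = u_i * v_j.
We need i=4, j=2.
u_4 = 0, v_2 = -7
T_{4,2} = 0 * -7 = 0

0


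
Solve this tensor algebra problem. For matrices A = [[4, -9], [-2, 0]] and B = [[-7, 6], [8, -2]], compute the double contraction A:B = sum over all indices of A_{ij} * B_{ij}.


A:B = sum over all i,j of A_{ij} * B_{ij}.
Row 1: 4*-7=-28, -9*6=-54 => row sum = -82
Row 2: -2*8=-16, 0*-2=0 => row sum = -16
Total = -82 + -16 = -98

-98


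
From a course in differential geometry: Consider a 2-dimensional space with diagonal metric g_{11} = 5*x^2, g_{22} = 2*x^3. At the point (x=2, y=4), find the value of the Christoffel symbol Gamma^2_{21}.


For a diagonal metric, Gamma^k_{ij} = (1/2) g^{kk} (dg_{ik}/dx_j + dg_{jk}/dx_i - dg_{ij}/dx_k).
The metric is diagonal, so g_{ab} = 0 for a != b.
At the given point: g_{11} = 20, g_{22} = 16
g^{22} = 1/16
dg_{22}/dx_1 = dg_{22}/dx_1 = 24
dg_{12}/dx_2 = 0 (off-diagonal)
dg_{21}/dx_2 = 0 (off-diagonal)
Numerator = 24 + 0 - 0 = 24
Gamma^2_{21} = 24 / (2 * 16) = 3/4

3/4


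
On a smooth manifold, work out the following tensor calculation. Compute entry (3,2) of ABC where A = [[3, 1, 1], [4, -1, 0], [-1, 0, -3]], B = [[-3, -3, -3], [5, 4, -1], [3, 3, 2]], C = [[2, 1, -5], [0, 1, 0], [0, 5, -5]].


(ABC)_{32} = sum_m (AB)_{3m} C_{m2}. First compute row 3 of AB.
(AB)_{31} = -1*-3 + 0*5 + -3*3 = -6
(AB)_{32} = -1*-3 + 0*4 + -3*3 = -6
(AB)_{33} = -1*-3 + 0*-1 + -3*2 = -3
Now contract with column 2 of C:
(AB)_{31} * C_{12} = -6 * 1 = -6
(AB)_{32} * C_{22} = -6 * 1 = -6
(AB)_{33} * C_{32} = -3 * 5 = -15
(ABC)_{32} = -6 + -6 + -15 = -27

-27


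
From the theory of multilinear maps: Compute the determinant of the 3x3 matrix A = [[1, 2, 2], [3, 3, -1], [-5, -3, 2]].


Expanding along the first row, det(A) = a11*M_11 - a12*M_12 + a13*M_13, where M_1j is the (1,j) minor.
Minor M_11 = 3*2 - -1*-3 = 3
Minor M_12 = 3*2 - -1*-5 = 1
Minor M_13 = 3*-3 - 3*-5 = 6
det = 1*(3) - 2*(1) + 2*(6)
    = 3 - 2 + 12
    = 13

13


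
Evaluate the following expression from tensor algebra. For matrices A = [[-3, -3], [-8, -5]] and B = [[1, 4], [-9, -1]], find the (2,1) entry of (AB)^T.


(AB)^T_{ij} = (AB)_{ji} = sum_k A_{jk} B_{ki}.
For i=2, j=1 we need (AB)_{12}:
A_{11} * B_{12} = -3 * 4 = -12
A_{12} * B_{22} = -3 * -1 = 3
Sum = -12 + 3 = -9

-9


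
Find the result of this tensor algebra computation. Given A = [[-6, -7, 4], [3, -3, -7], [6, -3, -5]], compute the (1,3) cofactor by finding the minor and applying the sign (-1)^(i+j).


To find cofactor C_{13}, delete row 1 and column 3.
The resulting 2x2 submatrix is: [[3, -3], [6, -3]]
Minor M_{13} = 3*-3 - -3*6
  = -9 - -18 = 9
Sign = (-1)^(1+3) = (-1)^4 = 1
Cofactor C_{13} = 1 * 9 = 9

9


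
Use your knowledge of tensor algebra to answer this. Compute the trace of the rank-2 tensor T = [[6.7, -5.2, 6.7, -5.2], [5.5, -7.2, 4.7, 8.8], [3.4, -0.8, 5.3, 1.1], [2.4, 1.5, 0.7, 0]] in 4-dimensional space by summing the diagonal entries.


The contraction (trace) of a rank-2 tensor is the sum of its diagonal elements.
Diagonal entries: A[1,1] = 6.7, A[2,2] = -7.2, A[3,3] = 5.3, A[4,4] = 0
Tr(A) = 6.7 + -7.2 + 5.3 + 0 = 4.8

4.8


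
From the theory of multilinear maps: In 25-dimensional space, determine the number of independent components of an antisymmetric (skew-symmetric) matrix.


An antisymmetric rank-2 tensor satisfies A_{ij} = -A_{ji}, so diagonal entries are zero.
The independent components are the upper-triangular entries: C(n, 2) = n(n-1)/2.
n = 25
C(25, 2) = 25 * 24 / 2 = 600 / 2 = 300

300


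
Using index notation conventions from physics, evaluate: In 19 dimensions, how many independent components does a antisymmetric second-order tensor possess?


A antisymmetric rank-2 tensor in d dimensions has d(d-1)/2 independent components.
d = 19
d(d-1)/2 = 19 * 18 / 2 = 342 / 2 = 171

171


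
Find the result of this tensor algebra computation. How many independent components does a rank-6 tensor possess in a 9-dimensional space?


The number of components of a rank-r tensor in d dimensions is d^r.
Here d = 9 and r = 6.
9^6 = 531441

531441


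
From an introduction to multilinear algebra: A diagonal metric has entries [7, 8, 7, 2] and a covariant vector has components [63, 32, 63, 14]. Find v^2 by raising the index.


To raise an index with a diagonal metric: v^i = v_i / g_{ii}.
For index 2: v_2 = 32, g_{22} = 8
v^2 = 32 / 8 = 4

4


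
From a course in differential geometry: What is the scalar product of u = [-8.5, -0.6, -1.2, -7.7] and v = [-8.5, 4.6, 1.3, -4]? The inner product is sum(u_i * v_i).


The inner product u . v = sum of u_i * v_i.
Term-by-term: -8.5 * -8.5, -0.6 * 4.6, -1.2 * 1.3, -7.7 * -4
Products: 72.25, -2.76, -1.56, 30.8
Sum = 72.25 + -2.76 + -1.56 + 30.8 = 98.73

98.73


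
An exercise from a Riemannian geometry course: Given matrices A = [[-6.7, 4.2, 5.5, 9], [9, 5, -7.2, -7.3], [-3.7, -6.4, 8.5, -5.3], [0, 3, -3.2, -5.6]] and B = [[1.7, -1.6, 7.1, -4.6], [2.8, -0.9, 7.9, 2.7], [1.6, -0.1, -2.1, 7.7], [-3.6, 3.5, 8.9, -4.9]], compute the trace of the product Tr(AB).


Tr(AB) = sum_i (AB)_{ii} where (AB)_{ii} = sum_k A_{ik} B_{ki}.
(AB)_{11} = -6.7*1.7 + 4.2*2.8 + 5.5*1.6 + 9*-3.6 = -23.23
(AB)_{22} = 9*-1.6 + 5*-0.9 + -7.2*-0.1 + -7.3*3.5 = -43.73
(AB)_{33} = -3.7*7.1 + -6.4*7.9 + 8.5*-2.1 + -5.3*8.9 = -141.85
(AB)_{44} = 0*-4.6 + 3*2.7 + -3.2*7.7 + -5.6*-4.9 = 10.9
Tr(AB) = -23.23 + -43.73 + -141.85 + 10.9 = -197.91

-197.91


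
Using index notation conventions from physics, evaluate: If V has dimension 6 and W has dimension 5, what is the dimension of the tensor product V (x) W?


The dimension of a tensor product is the product of dimensions.
dim(V) = 6, dim(W) = 5
dim(V (x) W) = 6 * 5 = 30

30


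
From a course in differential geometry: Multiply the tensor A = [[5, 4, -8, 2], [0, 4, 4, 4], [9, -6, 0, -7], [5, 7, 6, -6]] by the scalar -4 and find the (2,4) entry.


Scalar multiplication: (cA)_{ij} = c * A_{ij}.
c = -4
A_{24} = 4
(cA)_{24} = -4 * 4 = -16

-16


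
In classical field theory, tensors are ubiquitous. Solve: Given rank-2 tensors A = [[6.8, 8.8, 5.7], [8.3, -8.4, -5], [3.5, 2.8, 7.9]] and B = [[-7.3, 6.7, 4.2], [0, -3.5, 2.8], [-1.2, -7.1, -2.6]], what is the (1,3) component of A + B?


Tensor addition is component-wise: (A + B)_{ij} = A_{ij} + B_{ij}.
A_{13} = 5.7
B_{13} = 4.2
(A + B)_{13} = 5.7 + 4.2 = 9.9

9.9


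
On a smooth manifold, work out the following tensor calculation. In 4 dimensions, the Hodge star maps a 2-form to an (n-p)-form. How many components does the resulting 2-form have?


The Hodge dual of a p-form on an n-dimensional manifold is an (n-p)-form.
n = 4, p = 2, so dual degree = 4 - 2 = 2
The number of components is C(n, n-p) = C(4, 2) = 6

6


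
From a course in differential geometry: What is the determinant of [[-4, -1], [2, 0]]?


For a 2x2 matrix [[a, b], [c, d]], det = a*d - b*c.
a = -4, b = -1, c = 2, d = 0
a*d = -4 * 0 = 0
b*c = -1 * 2 = -2
det = 0 - -2 = 2

2


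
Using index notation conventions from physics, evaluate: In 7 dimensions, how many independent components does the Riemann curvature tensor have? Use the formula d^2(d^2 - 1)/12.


The Riemann tensor in d dimensions has d^2(d^2 - 1)/12 independent components.
d = 7, so d^2 = 49
d^2 - 1 = 48
d^2(d^2 - 1) = 49 * 48 = 2352
Divide by 12: 2352 / 12 = 196

196


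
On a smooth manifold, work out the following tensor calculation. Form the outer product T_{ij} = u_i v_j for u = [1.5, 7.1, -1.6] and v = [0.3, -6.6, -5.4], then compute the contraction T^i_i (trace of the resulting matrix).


The outer product gives T_{ij} = u_i v_j.
The trace (contraction) is Tr(T) = sum_i T_{ii} = sum_i u_i v_i.
Diagonal entries:
T_{11} = u_1 * v_1 = 1.5 * 0.3 = 0.45
T_{22} = u_2 * v_2 = 7.1 * -6.6 = -46.86
T_{33} = u_3 * v_3 = -1.6 * -5.4 = 8.64
Tr(T) = 0.45 + -46.86 + 8.64 = -37.77

-37.77


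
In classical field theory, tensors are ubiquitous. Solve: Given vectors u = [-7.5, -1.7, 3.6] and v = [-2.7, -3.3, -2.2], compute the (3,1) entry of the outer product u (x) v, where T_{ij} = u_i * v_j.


The outer product entry T_{ij} = u_i * v_j.
We need i=3, j=1.
u_3 = 3.6, v_1 = -2.7
T_{3,1} = 3.6 * -2.7 = -9.72

-9.72


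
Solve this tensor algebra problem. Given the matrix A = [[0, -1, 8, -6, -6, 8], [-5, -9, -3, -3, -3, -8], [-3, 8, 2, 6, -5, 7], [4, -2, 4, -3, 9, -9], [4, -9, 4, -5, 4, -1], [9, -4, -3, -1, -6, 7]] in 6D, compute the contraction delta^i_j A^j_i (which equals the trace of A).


The contraction (trace) of a rank-2 tensor is the sum of its diagonal elements.
Diagonal entries: A[1,1] = 0, A[2,2] = -9, A[3,3] = 2, A[4,4] = -3, A[5,5] = 4, A[6,6] = 7
Tr(A) = 0 + -9 + 2 + -3 + 4 + 7 = 1

1


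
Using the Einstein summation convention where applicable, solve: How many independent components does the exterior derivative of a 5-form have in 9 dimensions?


The exterior derivative of a p-form is a (p+1)-form.
Its number of independent components is C(n, p+1).
n = 9, p+1 = 6
C(9, 6) = 84

84


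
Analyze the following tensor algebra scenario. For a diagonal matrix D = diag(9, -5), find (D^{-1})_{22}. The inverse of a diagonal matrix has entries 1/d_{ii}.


For a diagonal matrix, the inverse has entries (D^{-1})_{ii} = 1/d_{ii}.
The diagonal entries are: d_{11} = 9, d_{22} = -5
We need (D^{-1})_{22} = 1/d_{22} = 1/-5 = -1/5

-1/5


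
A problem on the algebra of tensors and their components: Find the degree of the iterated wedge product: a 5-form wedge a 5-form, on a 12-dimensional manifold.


The degree of a wedge product is the sum of the degrees of the individual forms.
Degrees: 5, 5
Total degree = 5 + 5 = 10

10


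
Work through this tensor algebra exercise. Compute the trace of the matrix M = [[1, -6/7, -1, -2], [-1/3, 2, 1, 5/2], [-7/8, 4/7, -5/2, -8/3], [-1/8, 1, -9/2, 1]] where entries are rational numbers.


The trace is the sum of diagonal entries.
Diagonal: M[1,1] = 1, M[2,2] = 2, M[3,3] = -5/2, M[4,4] = 1
Tr(M) = 1 + 2 + -5/2 + 1
Computing step by step:
After adding M[1,1]: 1
After adding M[2,2]: 3
After adding M[3,3]: 1/2
After adding M[4,4]: 3/2
Tr(M) = 3/2

3/2


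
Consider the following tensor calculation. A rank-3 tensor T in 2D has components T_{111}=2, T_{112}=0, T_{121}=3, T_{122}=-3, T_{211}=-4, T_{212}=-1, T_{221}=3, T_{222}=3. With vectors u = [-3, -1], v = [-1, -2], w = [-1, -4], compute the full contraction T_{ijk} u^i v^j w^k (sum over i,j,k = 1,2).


S = sum over i,j,k of T_{ijk} u_i v_j w_k. Expanding all 8 terms:
T_{111}*u_1*v_1*w_1 = 2*-3*-1*-1 = -6  (running total: -6)
T_{112}*u_1*v_1*w_2 = 0*-3*-1*-4 = 0  (running total: -6)
T_{121}*u_1*v_2*w_1 = 3*-3*-2*-1 = -18  (running total: -24)
T_{122}*u_1*v_2*w_2 = -3*-3*-2*-4 = 72  (running total: 48)
T_{211}*u_2*v_1*w_1 = -4*-1*-1*-1 = 4  (running total: 52)
T_{212}*u_2*v_1*w_2 = -1*-1*-1*-4 = 4  (running total: 56)
T_{221}*u_2*v_2*w_1 = 3*-1*-2*-1 = -6  (running total: 50)
T_{222}*u_2*v_2*w_2 = 3*-1*-2*-4 = -24  (running total: 26)
S = 26

26


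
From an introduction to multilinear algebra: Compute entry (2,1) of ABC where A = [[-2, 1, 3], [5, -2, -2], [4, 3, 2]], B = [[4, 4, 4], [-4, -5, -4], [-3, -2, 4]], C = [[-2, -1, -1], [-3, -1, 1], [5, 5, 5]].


(ABC)_{21} = sum_m (AB)_{2m} C_{m1}. First compute row 2 of AB.
(AB)_{21} = 5*4 + -2*-4 + -2*-3 = 34
(AB)_{22} = 5*4 + -2*-5 + -2*-2 = 34
(AB)_{23} = 5*4 + -2*-4 + -2*4 = 20
Now contract with column 1 of C:
(AB)_{21} * C_{11} = 34 * -2 = -68
(AB)_{22} * C_{21} = 34 * -3 = -102
(AB)_{23} * C_{31} = 20 * 5 = 100
(ABC)_{21} = -68 + -102 + 100 = -70

-70


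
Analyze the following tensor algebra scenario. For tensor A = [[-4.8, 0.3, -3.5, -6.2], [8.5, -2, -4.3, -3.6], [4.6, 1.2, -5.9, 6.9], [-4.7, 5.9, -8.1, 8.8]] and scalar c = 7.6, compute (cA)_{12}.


Scalar multiplication: (cA)_{ij} = c * A_{ij}.
c = 7.6
A_{12} = 0.3
(cA)_{12} = 7.6 * 0.3 = 2.28

2.28


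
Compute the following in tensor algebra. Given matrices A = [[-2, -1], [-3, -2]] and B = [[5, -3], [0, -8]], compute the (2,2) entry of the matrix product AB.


(AB)_{ij} = sum_k A_{ik} B_{kj}.
For i=2, j=2:
A_{21} * B_{12} = -3 * -3 = 9
A_{22} * B_{22} = -2 * -8 = 16
Sum = 9 + 16 = 25

25


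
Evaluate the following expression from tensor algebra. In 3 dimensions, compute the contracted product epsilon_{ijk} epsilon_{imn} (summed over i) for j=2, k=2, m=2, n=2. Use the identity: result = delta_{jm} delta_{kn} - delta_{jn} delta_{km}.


Using the identity: epsilon_{ijk} epsilon_{imn} = delta_{jm} delta_{kn} - delta_{jn} delta_{km}.
delta_{22} = 1
delta_{22} = 1
delta_{22} = 1
delta_{22} = 1
Result = 1 * 1 - 1 * 1 = 1 - 1 = 0

0


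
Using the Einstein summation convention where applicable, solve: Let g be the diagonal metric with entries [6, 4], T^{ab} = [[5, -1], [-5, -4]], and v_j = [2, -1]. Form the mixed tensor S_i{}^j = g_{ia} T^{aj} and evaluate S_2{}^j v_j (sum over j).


Step 1: lower the first index. For a diagonal metric, g_{ia} T^{aj} = g_{ii} T^{ij} (no sum on i).
g_{22} = 4
S_2{}^1 = 4 * T^{21} = 4 * -5 = -20
S_2{}^2 = 4 * T^{22} = 4 * -4 = -16
Step 2: contract S_2{}^j with v_j.
S_2{}^1 * v_1 = -20 * 2 = -40
S_2{}^2 * v_2 = -16 * -1 = 16
Result = -40 + 16 = -24

-24


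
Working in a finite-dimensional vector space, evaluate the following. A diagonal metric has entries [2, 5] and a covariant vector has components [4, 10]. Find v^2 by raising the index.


To raise an index with a diagonal metric: v^i = v_i / g_{ii}.
For index 2: v_2 = 10, g_{22} = 5
v^2 = 10 / 5 = 2

2


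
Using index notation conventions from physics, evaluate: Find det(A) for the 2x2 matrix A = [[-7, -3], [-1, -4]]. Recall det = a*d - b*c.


For a 2x2 matrix [[a, b], [c, d]], det = a*d - b*c.
a = -7, b = -3, c = -1, d = -4
a*d = -7 * -4 = 28
b*c = -3 * -1 = 3
det = 28 - 3 = 25

25


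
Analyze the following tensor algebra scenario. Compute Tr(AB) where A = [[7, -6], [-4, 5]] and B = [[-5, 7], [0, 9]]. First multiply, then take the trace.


Tr(AB) = sum_i (AB)_{ii} where (AB)_{ii} = sum_k A_{ik} B_{ki}.
(AB)_{11} = 7*-5 + -6*0 = -35
(AB)_{22} = -4*7 + 5*9 = 17
Tr(AB) = -35 + 17 = -18

-18


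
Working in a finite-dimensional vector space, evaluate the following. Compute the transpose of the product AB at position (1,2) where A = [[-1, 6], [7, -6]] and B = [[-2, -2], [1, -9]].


(AB)^T_{ij} = (AB)_{ji} = sum_k A_{jk} B_{ki}.
For i=1, j=2 we need (AB)_{21}:
A_{21} * B_{11} = 7 * -2 = -14
A_{22} * B_{21} = -6 * 1 = -6
Sum = -14 + -6 = -20

-20


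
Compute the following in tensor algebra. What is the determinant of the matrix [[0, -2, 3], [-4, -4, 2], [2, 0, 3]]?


Expanding along the first row, det(A) = a11*M_11 - a12*M_12 + a13*M_13, where M_1j is the (1,j) minor.
Minor M_11 = -4*3 - 2*0 = -12
Minor M_12 = -4*3 - 2*2 = -16
Minor M_13 = -4*0 - -4*2 = 8
det = 0*(-12) - -2*(-16) + 3*(8)
    = 0 - 32 + 24
    = -8

-8


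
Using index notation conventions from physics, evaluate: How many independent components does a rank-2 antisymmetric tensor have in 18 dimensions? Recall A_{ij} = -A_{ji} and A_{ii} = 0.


An antisymmetric rank-2 tensor satisfies A_{ij} = -A_{ji}, so diagonal entries are zero.
The independent components are the upper-triangular entries: C(n, 2) = n(n-1)/2.
n = 18
C(18, 2) = 18 * 17 / 2 = 306 / 2 = 153

153


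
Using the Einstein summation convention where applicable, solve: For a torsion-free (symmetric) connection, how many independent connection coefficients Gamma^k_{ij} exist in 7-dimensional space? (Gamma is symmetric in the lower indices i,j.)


Christoffel symbols Gamma^k_{ij} are symmetric in i,j, so there are d * d(d+1)/2 independent symbols.
d = 7
d(d+1)/2 = 7 * 8 / 2 = 28
Total = 7 * 28 = 196

196


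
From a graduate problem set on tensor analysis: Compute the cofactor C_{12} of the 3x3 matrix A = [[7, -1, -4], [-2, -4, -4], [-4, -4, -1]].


To find cofactor C_{12}, delete row 1 and column 2.
The resulting 2x2 submatrix is: [[-2, -4], [-4, -1]]
Minor M_{12} = -2*-1 - -4*-4
  = 2 - 16 = -14
Sign = (-1)^(1+2) = (-1)^3 = -1
Cofactor C_{12} = -1 * -14 = 14

14


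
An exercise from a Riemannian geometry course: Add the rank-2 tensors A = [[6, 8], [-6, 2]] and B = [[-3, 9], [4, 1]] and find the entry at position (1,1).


Tensor addition is component-wise: (A + B)_{ij} = A_{ij} + B_{ij}.
A_{11} = 6
B_{11} = -3
(A + B)_{11} = 6 + -3 = 3

3


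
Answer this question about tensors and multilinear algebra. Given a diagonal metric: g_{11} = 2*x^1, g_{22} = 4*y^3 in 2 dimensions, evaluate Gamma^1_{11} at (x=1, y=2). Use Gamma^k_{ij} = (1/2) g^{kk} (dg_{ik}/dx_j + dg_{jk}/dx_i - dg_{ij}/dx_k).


For a diagonal metric, Gamma^k_{ij} = (1/2) g^{kk} (dg_{ik}/dx_j + dg_{jk}/dx_i - dg_{ij}/dx_k).
The metric is diagonal, so g_{ab} = 0 for a != b.
At the given point: g_{11} = 2, g_{22} = 32
g^{11} = 1/2
dg_{11}/dx_1 = dg_{11}/dx_1 = 2
dg_{11}/dx_1 = dg_{11}/dx_1 = 2
dg_{11}/dx_1 = dg_{11}/dx_1 = 2
Numerator = 2 + 2 - 2 = 2
Gamma^1_{11} = 2 / (2 * 2) = 1/2

1/2


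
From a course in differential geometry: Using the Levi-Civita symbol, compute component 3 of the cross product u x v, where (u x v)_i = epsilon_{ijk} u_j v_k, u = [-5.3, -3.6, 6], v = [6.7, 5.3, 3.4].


(u x v)_3 = sum_{j,k} epsilon_{3jk} u_j v_k. Only permutations of (1,2,3) contribute; the two non-zero terms are:
eps_{312} u_1 v_2 = 1 * -5.3 * 5.3 = -28.09
eps_{321} u_2 v_1 = -1 * -3.6 * 6.7 = 24.12
(u x v)_3 = -3.97

-3.97


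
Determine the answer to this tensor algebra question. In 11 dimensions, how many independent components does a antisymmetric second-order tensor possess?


A antisymmetric rank-2 tensor in d dimensions has d(d-1)/2 independent components.
d = 11
d(d-1)/2 = 11 * 10 / 2 = 110 / 2 = 55

55


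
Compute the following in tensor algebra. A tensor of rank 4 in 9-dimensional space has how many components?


The number of components of a rank-r tensor in d dimensions is d^r.
Here d = 9 and r = 4.
9^4 = 6561

6561
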